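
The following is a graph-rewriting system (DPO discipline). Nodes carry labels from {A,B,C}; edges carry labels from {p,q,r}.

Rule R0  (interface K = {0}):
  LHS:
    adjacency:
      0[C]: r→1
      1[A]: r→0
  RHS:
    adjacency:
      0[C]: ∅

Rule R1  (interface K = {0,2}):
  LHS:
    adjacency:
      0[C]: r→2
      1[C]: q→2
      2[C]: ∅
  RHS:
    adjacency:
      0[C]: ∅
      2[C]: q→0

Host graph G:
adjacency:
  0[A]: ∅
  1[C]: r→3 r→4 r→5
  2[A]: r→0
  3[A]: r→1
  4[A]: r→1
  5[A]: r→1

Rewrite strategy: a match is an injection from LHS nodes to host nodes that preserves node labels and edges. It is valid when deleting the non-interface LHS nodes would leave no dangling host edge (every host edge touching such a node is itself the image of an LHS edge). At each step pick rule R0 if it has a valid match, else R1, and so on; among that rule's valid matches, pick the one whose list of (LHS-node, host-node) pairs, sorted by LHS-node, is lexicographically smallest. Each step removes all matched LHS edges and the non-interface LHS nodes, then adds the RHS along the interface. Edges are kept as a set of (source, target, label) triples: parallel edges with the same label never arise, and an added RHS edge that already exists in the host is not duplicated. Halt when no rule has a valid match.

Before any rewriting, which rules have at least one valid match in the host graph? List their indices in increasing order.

R0: 3 valid matches — {0↦1, 1↦3}, {0↦1, 1↦4}, {0↦1, 1↦5}
R1: no valid match — LHS pattern not found

Answer: [R0]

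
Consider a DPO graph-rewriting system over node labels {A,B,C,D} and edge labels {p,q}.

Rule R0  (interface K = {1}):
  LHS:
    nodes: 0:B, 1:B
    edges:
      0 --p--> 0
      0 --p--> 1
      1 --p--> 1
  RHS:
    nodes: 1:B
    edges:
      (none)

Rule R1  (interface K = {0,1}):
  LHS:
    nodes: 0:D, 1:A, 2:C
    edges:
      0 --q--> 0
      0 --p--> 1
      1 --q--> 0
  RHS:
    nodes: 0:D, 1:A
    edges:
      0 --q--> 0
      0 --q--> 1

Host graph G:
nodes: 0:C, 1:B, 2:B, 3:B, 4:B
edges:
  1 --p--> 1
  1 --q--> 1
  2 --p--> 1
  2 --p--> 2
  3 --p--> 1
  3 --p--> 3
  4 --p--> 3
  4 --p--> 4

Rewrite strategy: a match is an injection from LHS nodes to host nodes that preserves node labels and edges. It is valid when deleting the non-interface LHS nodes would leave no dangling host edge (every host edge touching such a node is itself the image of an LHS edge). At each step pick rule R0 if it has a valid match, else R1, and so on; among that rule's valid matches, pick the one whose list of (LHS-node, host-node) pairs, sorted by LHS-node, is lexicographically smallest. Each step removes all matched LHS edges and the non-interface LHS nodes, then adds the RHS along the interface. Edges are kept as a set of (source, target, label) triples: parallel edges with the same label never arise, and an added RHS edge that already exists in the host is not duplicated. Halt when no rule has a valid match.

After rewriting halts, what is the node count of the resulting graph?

initial: |V|=5 |E|=8  E = 1-p->1 1-q->1 2-p->1 2-p->2 3-p->1 3-p->3 4-p->3 4-p->4
step 1: apply R0 at {0↦2, 1↦1}  → |V|=4 |E|=5  E = 1-q->1 3-p->1 3-p->3 4-p->3 4-p->4
step 2: apply R0 at {0↦4, 1↦3}  → |V|=3 |E|=2  E = 1-q->1 3-p->1
halt: no rule applies after step 2
NF nodes: {0:C, 1:B, 3:B}

Answer: 3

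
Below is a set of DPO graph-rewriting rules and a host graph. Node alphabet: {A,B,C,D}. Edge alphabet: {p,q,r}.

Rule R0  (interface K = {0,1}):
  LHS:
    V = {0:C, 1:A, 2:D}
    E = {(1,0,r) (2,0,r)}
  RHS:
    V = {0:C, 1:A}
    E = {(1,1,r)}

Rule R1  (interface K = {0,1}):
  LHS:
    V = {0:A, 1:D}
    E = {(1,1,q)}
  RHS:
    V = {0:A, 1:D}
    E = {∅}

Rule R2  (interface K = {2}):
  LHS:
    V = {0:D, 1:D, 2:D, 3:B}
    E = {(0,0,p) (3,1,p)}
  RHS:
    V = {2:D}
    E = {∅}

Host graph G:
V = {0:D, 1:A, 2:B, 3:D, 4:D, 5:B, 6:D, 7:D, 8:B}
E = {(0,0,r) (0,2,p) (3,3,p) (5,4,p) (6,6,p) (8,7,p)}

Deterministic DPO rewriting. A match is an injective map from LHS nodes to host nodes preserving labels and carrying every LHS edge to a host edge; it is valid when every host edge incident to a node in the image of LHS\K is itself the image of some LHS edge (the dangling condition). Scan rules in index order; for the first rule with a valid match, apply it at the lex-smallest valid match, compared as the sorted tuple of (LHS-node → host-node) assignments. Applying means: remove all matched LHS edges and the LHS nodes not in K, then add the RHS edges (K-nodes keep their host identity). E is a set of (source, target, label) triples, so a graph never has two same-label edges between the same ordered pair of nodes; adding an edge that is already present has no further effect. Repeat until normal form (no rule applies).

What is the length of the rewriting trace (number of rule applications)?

Answer: 2

Derivation:
start.  V:9 E:6  edges: 0-r->0 0-p->2 3-p->3 5-p->4 6-p->6 8-p->7
1. fire R2 via {0↦3, 1↦4, 2↦0, 3↦5}  →  V:6 E:4  edges: 0-r->0 0-p->2 6-p->6 8-p->7
2. fire R2 via {0↦6, 1↦7, 2↦0, 3↦8}  →  V:3 E:2  edges: 0-r->0 0-p->2
final graph: no rule applies after step 2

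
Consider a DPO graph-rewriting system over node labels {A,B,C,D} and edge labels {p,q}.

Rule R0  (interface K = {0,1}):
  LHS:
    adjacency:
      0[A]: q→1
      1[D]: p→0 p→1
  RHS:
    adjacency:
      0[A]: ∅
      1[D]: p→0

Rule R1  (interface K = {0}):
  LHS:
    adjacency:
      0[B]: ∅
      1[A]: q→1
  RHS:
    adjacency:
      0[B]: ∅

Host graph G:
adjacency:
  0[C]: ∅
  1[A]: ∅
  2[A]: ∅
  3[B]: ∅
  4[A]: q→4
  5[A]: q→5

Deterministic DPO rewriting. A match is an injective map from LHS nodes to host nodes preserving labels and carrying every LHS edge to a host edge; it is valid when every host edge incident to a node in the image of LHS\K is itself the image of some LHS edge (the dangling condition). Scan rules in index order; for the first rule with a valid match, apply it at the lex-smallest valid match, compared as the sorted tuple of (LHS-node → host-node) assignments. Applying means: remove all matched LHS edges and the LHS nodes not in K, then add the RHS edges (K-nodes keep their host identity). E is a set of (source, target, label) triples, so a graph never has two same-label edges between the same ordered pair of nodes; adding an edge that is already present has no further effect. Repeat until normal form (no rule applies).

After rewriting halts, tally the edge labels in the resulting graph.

start.  V:6 E:2  edges: 4-q->4 5-q->5
1. fire R1 via {0↦3, 1↦4}  →  V:5 E:1  edges: 5-q->5
2. fire R1 via {0↦3, 1↦5}  →  V:4 E:0  edges: ∅
normal form: no rule applies after step 2
NF edges: []

Answer: (no edges)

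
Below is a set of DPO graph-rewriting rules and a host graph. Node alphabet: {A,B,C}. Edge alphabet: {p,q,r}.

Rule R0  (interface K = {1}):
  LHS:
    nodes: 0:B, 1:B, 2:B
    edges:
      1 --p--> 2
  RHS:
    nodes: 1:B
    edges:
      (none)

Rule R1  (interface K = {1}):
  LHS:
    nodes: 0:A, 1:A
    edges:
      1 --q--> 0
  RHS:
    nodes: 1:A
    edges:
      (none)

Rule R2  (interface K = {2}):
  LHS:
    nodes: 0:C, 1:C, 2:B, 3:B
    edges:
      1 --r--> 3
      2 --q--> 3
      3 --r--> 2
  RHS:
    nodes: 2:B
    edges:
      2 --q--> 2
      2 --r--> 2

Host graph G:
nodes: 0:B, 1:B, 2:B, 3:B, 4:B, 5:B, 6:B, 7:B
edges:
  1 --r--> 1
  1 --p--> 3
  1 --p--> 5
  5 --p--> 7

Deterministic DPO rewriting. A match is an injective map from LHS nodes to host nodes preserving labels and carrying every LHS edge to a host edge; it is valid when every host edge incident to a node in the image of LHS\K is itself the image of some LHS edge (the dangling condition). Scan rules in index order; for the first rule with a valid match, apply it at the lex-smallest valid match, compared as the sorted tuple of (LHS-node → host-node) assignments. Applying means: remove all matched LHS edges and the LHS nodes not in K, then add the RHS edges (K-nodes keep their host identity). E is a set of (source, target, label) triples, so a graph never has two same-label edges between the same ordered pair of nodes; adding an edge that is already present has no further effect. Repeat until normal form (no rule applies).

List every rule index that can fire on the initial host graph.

Answer: [R0]

Rewrite trace:
R0: 8 valid matches — {0↦0, 1↦1, 2↦3}, {0↦0, 1↦5, 2↦7}, {0↦2, 1↦1, 2↦3} (+5 more)
R1: no valid match — LHS pattern not found
R2: no valid match — LHS pattern not found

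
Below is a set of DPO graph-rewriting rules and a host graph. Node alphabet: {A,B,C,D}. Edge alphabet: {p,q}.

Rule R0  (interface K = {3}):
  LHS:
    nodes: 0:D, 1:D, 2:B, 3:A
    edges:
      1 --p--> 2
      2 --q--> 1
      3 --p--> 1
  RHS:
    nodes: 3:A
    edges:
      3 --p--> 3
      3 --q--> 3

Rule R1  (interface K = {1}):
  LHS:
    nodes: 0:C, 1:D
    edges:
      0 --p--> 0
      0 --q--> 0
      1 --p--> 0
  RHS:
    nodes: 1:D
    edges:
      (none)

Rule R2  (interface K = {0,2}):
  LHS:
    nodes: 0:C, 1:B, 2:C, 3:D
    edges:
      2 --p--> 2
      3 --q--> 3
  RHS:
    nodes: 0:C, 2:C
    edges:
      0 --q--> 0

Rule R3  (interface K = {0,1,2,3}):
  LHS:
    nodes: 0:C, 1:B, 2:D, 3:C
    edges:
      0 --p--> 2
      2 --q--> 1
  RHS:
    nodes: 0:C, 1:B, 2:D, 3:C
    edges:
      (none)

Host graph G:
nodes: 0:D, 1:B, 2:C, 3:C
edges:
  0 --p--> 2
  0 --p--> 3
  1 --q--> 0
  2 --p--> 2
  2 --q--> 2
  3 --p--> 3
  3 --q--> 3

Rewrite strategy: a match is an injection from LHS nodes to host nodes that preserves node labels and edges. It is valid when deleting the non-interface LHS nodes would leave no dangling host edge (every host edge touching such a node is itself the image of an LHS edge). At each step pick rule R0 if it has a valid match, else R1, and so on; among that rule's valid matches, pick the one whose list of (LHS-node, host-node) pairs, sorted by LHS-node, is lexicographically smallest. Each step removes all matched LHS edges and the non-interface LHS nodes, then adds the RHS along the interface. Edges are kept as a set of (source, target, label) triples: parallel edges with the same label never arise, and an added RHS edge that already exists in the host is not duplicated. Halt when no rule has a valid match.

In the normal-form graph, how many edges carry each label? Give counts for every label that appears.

Answer: q:1

Derivation:
[0] host  ⇒  4 nodes, 7 edges  {0-p->2 0-p->3 1-q->0 2-p->2 2-q->2 3-p->3 3-q->3}
[1] R1 @ {0↦2, 1↦0}  ⇒  3 nodes, 4 edges  {0-p->3 1-q->0 3-p->3 3-q->3}
[2] R1 @ {0↦3, 1↦0}  ⇒  2 nodes, 1 edges  {1-q->0}
halt: no rule applies after step 2
NF edges: [(1, 0, 'q')]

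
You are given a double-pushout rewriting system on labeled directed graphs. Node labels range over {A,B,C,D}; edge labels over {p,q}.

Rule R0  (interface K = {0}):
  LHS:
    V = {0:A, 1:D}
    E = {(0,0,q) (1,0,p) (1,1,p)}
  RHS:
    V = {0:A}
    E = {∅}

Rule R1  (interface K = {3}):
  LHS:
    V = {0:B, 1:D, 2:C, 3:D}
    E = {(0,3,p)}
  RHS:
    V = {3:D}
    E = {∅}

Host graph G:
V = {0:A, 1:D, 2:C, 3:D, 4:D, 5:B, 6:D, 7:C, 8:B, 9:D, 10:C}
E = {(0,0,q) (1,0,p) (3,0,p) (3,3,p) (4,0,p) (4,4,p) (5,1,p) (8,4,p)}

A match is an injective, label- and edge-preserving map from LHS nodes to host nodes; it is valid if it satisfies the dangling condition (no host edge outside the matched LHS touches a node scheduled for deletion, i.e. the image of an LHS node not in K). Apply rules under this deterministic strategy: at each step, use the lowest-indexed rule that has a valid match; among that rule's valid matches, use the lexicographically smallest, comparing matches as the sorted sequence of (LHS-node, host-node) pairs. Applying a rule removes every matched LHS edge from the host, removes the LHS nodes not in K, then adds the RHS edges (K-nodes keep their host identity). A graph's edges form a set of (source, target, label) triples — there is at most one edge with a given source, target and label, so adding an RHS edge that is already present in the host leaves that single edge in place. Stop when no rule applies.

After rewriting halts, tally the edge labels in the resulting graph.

Answer: p:3

Derivation:
initial: |V|=11 |E|=8  E = 0-q->0 1-p->0 3-p->0 3-p->3 4-p->0 4-p->4 5-p->1 8-p->4
step 1: apply R0 at {0↦0, 1↦3}  → |V|=10 |E|=5  E = 1-p->0 4-p->0 4-p->4 5-p->1 8-p->4
step 2: apply R1 at {0↦5, 1↦6, 2↦2, 3↦1}  → |V|=7 |E|=4  E = 1-p->0 4-p->0 4-p->4 8-p->4
step 3: apply R1 at {0↦8, 1↦9, 2↦7, 3↦4}  → |V|=4 |E|=3  E = 1-p->0 4-p->0 4-p->4
halt: no rule applies after step 3
NF edges: [(1, 0, 'p'), (4, 0, 'p'), (4, 4, 'p')]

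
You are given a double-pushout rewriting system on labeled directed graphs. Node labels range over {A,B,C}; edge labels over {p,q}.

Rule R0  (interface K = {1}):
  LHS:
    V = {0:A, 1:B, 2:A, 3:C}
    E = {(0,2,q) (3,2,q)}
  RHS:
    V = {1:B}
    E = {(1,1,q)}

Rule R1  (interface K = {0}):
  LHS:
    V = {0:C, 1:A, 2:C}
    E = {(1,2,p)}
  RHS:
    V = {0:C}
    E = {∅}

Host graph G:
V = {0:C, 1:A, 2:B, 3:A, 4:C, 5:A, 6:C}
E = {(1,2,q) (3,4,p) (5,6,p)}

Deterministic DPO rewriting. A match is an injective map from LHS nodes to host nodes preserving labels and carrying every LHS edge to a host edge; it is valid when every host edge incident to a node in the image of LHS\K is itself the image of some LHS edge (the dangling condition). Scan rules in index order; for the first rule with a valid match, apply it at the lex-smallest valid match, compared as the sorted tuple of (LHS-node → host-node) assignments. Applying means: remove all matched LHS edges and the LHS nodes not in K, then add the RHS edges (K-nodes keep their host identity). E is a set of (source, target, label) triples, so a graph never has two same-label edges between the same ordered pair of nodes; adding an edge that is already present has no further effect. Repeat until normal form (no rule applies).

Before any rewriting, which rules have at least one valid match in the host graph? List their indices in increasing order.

Answer: [R1]

Derivation:
R0: no valid match — LHS pattern not found
R1: 4 valid matches — {0↦0, 1↦3, 2↦4}, {0↦0, 1↦5, 2↦6}, {0↦4, 1↦5, 2↦6} (+1 more)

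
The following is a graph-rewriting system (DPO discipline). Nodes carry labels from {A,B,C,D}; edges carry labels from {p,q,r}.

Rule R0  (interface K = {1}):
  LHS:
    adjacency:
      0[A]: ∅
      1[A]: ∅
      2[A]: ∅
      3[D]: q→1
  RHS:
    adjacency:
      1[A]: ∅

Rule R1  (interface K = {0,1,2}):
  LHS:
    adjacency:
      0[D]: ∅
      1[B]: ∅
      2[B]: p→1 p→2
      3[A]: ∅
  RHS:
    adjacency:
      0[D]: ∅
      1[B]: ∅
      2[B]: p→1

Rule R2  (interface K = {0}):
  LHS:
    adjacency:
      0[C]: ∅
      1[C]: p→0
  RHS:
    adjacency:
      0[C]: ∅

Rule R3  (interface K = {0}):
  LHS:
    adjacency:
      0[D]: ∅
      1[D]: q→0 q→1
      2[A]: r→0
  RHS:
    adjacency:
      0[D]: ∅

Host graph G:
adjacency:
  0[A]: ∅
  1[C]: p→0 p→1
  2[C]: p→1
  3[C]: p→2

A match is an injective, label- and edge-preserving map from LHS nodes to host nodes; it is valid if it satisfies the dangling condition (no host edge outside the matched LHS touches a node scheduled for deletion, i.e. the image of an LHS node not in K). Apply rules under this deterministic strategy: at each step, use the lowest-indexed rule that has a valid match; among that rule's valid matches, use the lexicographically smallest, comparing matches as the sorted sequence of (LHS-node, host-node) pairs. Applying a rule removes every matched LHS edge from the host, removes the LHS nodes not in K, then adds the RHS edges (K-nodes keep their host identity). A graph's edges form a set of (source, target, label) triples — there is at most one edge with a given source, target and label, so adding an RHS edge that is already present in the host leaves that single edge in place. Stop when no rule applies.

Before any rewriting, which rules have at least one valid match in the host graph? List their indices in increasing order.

Answer: [R2]

Rewrite trace:
R0: no valid match — LHS pattern not found
R1: no valid match — LHS pattern not found
R2: 1 valid match — {0↦2, 1↦3}
R3: no valid match — LHS pattern not found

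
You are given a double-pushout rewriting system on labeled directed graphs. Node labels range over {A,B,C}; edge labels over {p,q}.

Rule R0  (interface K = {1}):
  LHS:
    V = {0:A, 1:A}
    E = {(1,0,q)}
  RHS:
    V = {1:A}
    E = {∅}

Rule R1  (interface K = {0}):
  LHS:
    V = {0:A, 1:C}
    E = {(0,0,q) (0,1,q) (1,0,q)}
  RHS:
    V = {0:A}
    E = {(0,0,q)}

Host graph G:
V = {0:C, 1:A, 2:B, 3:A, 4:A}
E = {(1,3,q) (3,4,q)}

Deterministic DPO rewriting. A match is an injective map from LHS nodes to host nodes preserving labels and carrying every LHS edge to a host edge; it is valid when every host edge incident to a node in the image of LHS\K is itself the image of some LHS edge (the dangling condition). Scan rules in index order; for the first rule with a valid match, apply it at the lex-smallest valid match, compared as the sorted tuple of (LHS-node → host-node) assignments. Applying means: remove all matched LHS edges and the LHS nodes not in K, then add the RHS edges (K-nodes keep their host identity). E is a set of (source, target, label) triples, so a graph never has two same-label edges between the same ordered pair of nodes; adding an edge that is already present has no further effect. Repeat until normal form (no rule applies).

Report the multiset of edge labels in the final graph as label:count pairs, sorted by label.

start.  V:5 E:2  edges: 1-q->3 3-q->4
1. fire R0 via {0↦4, 1↦3}  →  V:4 E:1  edges: 1-q->3
2. fire R0 via {0↦3, 1↦1}  →  V:3 E:0  edges: ∅
normal form: no rule applies after step 2
NF edges: []

Answer: (no edges)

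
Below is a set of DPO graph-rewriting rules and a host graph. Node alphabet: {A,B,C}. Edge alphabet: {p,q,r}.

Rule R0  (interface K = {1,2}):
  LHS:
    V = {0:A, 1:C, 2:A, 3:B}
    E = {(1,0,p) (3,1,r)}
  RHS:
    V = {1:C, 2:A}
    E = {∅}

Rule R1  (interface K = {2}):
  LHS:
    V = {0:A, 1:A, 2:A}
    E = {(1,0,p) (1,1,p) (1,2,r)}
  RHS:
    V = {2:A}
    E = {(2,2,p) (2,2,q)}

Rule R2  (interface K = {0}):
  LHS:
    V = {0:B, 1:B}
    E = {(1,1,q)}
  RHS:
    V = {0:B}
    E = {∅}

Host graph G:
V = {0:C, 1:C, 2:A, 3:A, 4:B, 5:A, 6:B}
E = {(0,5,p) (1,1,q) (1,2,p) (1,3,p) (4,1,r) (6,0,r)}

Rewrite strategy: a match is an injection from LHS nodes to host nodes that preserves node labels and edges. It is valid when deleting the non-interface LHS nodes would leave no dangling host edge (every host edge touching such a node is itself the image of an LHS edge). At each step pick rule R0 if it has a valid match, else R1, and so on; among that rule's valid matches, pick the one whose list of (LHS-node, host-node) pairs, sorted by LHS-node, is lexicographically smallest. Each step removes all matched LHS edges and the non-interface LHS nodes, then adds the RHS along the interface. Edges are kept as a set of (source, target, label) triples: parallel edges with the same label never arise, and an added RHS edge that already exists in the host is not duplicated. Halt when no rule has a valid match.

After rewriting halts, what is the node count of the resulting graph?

initial: |V|=7 |E|=6  E = 0-p->5 1-q->1 1-p->2 1-p->3 4-r->1 6-r->0
step 1: apply R0 at {0↦2, 1↦1, 2↦3, 3↦4}  → |V|=5 |E|=4  E = 0-p->5 1-q->1 1-p->3 6-r->0
step 2: apply R0 at {0↦5, 1↦0, 2↦3, 3↦6}  → |V|=3 |E|=2  E = 1-q->1 1-p->3
normal form: no rule applies after step 2
NF nodes: {0:C, 1:C, 3:A}

Answer: 3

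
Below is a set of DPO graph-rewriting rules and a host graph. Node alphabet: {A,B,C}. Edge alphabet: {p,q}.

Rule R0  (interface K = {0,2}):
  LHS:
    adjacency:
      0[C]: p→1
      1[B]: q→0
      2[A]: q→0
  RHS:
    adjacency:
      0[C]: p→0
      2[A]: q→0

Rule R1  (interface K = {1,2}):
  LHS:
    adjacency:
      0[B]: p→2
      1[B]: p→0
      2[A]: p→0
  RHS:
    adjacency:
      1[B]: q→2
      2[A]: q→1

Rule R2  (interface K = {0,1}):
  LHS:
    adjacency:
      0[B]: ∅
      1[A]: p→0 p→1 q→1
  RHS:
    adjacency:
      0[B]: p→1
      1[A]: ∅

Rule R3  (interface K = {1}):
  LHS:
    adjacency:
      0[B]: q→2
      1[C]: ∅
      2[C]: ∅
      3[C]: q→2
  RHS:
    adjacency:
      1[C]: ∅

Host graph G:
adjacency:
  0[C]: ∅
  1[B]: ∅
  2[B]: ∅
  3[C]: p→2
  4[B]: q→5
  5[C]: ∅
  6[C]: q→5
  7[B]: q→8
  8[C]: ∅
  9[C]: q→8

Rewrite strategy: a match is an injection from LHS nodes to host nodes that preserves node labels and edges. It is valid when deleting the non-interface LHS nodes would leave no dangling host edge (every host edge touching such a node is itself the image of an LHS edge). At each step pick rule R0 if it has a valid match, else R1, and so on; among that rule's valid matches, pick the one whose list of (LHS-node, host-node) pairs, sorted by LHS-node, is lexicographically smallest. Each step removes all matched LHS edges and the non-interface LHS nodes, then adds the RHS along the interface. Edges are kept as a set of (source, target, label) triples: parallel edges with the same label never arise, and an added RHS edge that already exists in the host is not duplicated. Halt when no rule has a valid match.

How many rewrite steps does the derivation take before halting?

Answer: 2

Derivation:
[0] host  ⇒  10 nodes, 5 edges  {3-p->2 4-q->5 6-q->5 7-q->8 9-q->8}
[1] R3 @ {0↦4, 1↦0, 2↦5, 3↦6}  ⇒  7 nodes, 3 edges  {3-p->2 7-q->8 9-q->8}
[2] R3 @ {0↦7, 1↦0, 2↦8, 3↦9}  ⇒  4 nodes, 1 edges  {3-p->2}
normal form: no rule applies after step 2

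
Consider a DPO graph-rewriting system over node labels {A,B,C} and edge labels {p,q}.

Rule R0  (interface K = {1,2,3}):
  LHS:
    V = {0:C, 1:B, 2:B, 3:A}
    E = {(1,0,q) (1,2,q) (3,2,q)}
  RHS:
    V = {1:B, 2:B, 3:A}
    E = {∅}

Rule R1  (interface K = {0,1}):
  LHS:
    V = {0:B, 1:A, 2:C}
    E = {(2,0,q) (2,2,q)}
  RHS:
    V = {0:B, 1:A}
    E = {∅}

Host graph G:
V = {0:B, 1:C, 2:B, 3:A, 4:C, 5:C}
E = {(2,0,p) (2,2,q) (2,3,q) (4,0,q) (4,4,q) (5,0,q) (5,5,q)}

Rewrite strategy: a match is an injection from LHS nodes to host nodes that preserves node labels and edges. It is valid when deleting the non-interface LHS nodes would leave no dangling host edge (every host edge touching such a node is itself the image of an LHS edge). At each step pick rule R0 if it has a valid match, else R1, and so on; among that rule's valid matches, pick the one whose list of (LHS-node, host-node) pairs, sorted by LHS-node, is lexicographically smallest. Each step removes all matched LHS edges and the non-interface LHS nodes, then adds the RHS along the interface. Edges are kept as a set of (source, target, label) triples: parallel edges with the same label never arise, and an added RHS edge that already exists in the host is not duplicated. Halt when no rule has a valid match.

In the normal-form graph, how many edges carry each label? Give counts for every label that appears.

start.  V:6 E:7  edges: 2-p->0 2-q->2 2-q->3 4-q->0 4-q->4 5-q->0 5-q->5
1. fire R1 via {0↦0, 1↦3, 2↦4}  →  V:5 E:5  edges: 2-p->0 2-q->2 2-q->3 5-q->0 5-q->5
2. fire R1 via {0↦0, 1↦3, 2↦5}  →  V:4 E:3  edges: 2-p->0 2-q->2 2-q->3
final graph: no rule applies after step 2
NF edges: [(2, 0, 'p'), (2, 2, 'q'), (2, 3, 'q')]

Answer: p:1 q:2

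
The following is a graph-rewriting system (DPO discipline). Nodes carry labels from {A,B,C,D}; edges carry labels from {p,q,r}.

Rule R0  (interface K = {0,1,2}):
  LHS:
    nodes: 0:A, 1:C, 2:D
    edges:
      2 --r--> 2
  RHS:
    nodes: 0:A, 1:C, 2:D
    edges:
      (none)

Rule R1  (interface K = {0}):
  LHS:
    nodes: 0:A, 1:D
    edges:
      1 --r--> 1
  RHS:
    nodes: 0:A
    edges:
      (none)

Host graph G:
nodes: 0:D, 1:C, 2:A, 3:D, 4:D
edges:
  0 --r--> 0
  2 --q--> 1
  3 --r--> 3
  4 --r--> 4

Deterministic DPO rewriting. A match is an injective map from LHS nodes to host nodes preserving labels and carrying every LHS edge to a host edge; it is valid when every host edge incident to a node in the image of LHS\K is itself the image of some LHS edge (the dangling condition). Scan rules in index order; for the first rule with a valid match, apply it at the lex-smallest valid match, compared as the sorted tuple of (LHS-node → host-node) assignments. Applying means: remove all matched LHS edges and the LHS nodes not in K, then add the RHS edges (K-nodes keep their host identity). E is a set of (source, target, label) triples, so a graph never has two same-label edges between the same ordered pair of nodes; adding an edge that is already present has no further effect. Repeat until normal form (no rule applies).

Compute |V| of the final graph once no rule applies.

[0] host  ⇒  5 nodes, 4 edges  {0-r->0 2-q->1 3-r->3 4-r->4}
[1] R0 @ {0↦2, 1↦1, 2↦0}  ⇒  5 nodes, 3 edges  {2-q->1 3-r->3 4-r->4}
[2] R0 @ {0↦2, 1↦1, 2↦3}  ⇒  5 nodes, 2 edges  {2-q->1 4-r->4}
[3] R0 @ {0↦2, 1↦1, 2↦4}  ⇒  5 nodes, 1 edges  {2-q->1}
final graph: no rule applies after step 3
NF nodes: {0:D, 1:C, 2:A, 3:D, 4:D}

Answer: 5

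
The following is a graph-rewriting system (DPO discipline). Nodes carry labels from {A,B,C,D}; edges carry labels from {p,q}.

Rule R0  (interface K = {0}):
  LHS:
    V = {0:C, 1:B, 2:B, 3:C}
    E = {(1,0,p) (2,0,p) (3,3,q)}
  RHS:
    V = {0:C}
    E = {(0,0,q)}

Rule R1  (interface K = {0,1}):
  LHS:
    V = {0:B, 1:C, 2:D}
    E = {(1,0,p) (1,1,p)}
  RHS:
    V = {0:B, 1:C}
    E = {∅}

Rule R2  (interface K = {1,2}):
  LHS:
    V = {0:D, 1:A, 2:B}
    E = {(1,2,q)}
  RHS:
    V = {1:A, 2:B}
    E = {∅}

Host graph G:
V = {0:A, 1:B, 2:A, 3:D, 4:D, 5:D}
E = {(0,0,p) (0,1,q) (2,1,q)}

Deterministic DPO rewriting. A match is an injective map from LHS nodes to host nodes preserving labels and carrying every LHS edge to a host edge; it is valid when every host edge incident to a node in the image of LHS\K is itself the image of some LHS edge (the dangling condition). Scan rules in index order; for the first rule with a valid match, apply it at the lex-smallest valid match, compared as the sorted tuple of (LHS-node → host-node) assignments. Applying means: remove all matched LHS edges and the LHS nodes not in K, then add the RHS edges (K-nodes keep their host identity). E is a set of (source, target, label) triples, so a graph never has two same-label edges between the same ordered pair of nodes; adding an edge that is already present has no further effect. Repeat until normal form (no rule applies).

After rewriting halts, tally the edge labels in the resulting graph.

Answer: p:1

Steps:
[0] host  ⇒  6 nodes, 3 edges  {0-p->0 0-q->1 2-q->1}
[1] R2 @ {0↦3, 1↦0, 2↦1}  ⇒  5 nodes, 2 edges  {0-p->0 2-q->1}
[2] R2 @ {0↦4, 1↦2, 2↦1}  ⇒  4 nodes, 1 edges  {0-p->0}
normal form: no rule applies after step 2
NF edges: [(0, 0, 'p')]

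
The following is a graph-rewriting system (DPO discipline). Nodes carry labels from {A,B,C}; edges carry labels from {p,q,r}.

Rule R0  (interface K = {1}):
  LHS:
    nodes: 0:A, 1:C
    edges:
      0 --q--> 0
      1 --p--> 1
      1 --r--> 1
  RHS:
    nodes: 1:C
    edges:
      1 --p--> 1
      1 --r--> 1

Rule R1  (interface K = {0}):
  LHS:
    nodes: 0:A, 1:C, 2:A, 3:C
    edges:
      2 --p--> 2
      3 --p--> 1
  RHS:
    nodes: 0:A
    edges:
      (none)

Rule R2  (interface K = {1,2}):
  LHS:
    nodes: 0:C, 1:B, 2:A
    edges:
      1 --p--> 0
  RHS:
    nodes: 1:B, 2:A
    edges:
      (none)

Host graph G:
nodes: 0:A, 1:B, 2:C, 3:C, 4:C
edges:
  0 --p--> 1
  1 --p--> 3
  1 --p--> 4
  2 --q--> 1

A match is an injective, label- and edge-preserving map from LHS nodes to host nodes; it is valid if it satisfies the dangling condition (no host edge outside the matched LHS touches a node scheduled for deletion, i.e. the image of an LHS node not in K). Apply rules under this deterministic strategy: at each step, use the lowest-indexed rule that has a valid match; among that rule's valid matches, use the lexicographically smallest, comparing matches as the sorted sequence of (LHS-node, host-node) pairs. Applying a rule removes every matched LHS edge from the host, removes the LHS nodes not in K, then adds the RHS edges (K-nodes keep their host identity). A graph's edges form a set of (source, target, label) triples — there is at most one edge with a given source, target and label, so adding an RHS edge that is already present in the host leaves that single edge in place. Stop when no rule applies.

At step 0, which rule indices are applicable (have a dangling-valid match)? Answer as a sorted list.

Answer: [R2]

Rewrite trace:
R0: no valid match — LHS pattern not found
R1: no valid match — LHS pattern not found
R2: 2 valid matches — {0↦3, 1↦1, 2↦0}, {0↦4, 1↦1, 2↦0}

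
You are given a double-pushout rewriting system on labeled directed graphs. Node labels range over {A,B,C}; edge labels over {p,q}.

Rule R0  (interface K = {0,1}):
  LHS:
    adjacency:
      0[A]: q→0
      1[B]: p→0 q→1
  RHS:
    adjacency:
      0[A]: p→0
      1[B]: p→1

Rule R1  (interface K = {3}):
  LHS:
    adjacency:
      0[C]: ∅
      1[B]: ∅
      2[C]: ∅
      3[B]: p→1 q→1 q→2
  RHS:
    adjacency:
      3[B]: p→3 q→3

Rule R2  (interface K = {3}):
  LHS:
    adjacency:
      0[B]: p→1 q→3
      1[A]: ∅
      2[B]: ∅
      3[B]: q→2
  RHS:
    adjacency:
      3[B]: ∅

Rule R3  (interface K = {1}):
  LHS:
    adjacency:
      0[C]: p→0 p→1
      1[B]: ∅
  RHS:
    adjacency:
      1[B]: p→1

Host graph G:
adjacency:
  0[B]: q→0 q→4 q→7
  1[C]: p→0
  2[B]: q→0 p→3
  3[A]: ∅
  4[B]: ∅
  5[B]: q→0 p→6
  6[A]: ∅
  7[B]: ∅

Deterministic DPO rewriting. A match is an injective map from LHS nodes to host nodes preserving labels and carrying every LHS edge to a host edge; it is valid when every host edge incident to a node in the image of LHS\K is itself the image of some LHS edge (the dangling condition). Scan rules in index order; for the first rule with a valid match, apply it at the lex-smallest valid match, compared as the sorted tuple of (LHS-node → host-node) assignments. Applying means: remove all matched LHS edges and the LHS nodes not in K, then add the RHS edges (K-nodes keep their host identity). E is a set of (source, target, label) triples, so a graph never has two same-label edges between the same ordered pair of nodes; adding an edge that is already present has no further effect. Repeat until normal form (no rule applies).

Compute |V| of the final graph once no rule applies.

initial: |V|=8 |E|=8  E = 0-q->0 0-q->4 0-q->7 1-p->0 2-q->0 2-p->3 5-q->0 5-p->6
step 1: apply R2 at {0↦2, 1↦3, 2↦4, 3↦0}  → |V|=5 |E|=5  E = 0-q->0 0-q->7 1-p->0 5-q->0 5-p->6
step 2: apply R2 at {0↦5, 1↦6, 2↦7, 3↦0}  → |V|=2 |E|=2  E = 0-q->0 1-p->0
final graph: no rule applies after step 2
NF nodes: {0:B, 1:C}

Answer: 2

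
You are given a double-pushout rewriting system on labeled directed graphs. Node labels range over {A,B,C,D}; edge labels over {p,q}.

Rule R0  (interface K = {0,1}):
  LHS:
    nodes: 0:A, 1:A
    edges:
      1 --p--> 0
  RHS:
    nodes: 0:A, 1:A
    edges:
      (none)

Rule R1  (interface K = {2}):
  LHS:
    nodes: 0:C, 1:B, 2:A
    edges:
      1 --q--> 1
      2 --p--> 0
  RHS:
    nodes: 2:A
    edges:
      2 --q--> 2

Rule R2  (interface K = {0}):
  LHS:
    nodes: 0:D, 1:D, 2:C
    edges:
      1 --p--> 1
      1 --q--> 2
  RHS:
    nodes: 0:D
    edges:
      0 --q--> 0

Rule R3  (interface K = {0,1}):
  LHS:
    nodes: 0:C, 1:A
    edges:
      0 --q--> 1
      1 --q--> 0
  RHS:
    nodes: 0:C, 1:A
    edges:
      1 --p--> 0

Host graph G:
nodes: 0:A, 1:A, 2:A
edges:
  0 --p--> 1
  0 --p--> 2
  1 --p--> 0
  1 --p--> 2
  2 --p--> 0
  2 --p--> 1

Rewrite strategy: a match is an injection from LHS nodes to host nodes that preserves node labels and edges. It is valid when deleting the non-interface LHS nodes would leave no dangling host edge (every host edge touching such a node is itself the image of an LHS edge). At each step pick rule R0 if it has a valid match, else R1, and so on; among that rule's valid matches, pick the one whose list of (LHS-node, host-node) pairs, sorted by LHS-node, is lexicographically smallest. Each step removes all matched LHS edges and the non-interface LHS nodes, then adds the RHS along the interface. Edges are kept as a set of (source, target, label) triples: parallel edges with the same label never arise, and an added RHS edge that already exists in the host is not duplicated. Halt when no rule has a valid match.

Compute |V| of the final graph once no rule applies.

initial: |V|=3 |E|=6  E = 0-p->1 0-p->2 1-p->0 1-p->2 2-p->0 2-p->1
step 1: apply R0 at {0↦0, 1↦1}  → |V|=3 |E|=5  E = 0-p->1 0-p->2 1-p->2 2-p->0 2-p->1
step 2: apply R0 at {0↦0, 1↦2}  → |V|=3 |E|=4  E = 0-p->1 0-p->2 1-p->2 2-p->1
step 3: apply R0 at {0↦1, 1↦0}  → |V|=3 |E|=3  E = 0-p->2 1-p->2 2-p->1
step 4: apply R0 at {0↦1, 1↦2}  → |V|=3 |E|=2  E = 0-p->2 1-p->2
step 5: apply R0 at {0↦2, 1↦0}  → |V|=3 |E|=1  E = 1-p->2
step 6: apply R0 at {0↦2, 1↦1}  → |V|=3 |E|=0  E = ∅
final graph: no rule applies after step 6
NF nodes: {0:A, 1:A, 2:A}

Answer: 3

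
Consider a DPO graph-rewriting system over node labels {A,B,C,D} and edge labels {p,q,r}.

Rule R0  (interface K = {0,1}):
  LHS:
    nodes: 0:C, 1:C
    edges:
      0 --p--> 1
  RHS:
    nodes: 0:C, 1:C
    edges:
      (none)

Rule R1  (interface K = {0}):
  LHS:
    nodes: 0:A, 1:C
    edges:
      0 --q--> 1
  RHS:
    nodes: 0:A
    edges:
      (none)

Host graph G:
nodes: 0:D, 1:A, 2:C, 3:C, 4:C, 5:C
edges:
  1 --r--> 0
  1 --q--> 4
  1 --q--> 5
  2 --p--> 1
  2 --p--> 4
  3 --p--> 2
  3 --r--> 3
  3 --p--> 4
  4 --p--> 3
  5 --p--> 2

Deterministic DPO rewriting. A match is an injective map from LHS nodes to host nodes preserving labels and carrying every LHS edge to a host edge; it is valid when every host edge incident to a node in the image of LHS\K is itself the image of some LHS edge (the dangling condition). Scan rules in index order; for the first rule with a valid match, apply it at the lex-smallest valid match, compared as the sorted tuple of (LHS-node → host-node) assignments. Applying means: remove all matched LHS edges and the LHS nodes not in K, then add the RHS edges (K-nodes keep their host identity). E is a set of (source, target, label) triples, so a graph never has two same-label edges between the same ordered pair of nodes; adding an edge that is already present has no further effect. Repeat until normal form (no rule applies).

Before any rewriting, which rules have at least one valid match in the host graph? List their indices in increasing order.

Answer: [R0]

Derivation:
R0: 5 valid matches — {0↦2, 1↦4}, {0↦3, 1↦2}, {0↦3, 1↦4} (+2 more)
R1: no valid match — 2 raw matches, all fail dangling condition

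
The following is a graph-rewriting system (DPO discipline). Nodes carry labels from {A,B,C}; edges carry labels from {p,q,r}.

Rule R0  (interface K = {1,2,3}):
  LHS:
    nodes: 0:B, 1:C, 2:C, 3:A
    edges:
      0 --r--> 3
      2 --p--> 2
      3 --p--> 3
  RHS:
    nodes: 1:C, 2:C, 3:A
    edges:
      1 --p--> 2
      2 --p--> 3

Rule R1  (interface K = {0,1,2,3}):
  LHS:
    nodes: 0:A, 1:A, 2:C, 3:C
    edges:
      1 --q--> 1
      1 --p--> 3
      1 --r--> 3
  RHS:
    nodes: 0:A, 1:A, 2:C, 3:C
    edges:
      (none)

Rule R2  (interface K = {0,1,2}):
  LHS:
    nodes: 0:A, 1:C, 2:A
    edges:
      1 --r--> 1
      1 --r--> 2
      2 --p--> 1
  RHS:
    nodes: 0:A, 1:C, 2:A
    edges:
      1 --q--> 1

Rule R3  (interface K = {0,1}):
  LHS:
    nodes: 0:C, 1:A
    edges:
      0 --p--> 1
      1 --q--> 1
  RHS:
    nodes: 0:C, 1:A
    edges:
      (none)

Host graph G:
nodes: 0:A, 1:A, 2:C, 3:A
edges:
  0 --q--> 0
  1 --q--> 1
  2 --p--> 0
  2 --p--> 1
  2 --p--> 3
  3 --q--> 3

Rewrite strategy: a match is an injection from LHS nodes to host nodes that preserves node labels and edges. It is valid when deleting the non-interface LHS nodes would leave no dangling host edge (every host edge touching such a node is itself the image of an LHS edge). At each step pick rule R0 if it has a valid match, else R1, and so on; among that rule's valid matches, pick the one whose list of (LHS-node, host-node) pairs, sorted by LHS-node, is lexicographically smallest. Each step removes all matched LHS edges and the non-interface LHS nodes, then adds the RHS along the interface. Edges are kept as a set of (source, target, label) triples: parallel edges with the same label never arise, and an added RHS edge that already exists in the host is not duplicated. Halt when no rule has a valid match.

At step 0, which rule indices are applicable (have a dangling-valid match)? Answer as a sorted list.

Answer: [R3]

Rewrite trace:
R0: no valid match — LHS pattern not found
R1: no valid match — LHS pattern not found
R2: no valid match — LHS pattern not found
R3: 3 valid matches — {0↦2, 1↦0}, {0↦2, 1↦1}, {0↦2, 1↦3}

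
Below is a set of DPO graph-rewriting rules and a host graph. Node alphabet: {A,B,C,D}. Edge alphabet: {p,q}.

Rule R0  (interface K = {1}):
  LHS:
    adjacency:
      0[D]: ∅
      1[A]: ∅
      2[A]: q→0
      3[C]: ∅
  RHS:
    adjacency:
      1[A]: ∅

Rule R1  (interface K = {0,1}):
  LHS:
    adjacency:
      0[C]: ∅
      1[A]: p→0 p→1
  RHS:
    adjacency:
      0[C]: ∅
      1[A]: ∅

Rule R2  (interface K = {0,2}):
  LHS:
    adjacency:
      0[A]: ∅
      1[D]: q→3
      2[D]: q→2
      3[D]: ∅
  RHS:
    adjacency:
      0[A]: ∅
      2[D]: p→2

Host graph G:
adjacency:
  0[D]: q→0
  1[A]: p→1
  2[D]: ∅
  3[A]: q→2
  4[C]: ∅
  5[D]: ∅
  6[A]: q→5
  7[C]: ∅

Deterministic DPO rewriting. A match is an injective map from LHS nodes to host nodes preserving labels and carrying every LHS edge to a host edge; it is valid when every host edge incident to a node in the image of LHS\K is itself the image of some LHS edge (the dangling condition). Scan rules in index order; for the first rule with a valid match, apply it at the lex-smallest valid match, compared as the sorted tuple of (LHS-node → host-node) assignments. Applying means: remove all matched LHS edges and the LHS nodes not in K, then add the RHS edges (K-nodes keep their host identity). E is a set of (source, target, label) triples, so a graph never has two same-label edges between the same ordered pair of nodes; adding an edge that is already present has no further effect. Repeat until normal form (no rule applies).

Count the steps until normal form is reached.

initial: |V|=8 |E|=4  E = 0-q->0 1-p->1 3-q->2 6-q->5
step 1: apply R0 at {0↦2, 1↦1, 2↦3, 3↦4}  → |V|=5 |E|=3  E = 0-q->0 1-p->1 6-q->5
step 2: apply R0 at {0↦5, 1↦1, 2↦6, 3↦7}  → |V|=2 |E|=2  E = 0-q->0 1-p->1
final graph: no rule applies after step 2

Answer: 2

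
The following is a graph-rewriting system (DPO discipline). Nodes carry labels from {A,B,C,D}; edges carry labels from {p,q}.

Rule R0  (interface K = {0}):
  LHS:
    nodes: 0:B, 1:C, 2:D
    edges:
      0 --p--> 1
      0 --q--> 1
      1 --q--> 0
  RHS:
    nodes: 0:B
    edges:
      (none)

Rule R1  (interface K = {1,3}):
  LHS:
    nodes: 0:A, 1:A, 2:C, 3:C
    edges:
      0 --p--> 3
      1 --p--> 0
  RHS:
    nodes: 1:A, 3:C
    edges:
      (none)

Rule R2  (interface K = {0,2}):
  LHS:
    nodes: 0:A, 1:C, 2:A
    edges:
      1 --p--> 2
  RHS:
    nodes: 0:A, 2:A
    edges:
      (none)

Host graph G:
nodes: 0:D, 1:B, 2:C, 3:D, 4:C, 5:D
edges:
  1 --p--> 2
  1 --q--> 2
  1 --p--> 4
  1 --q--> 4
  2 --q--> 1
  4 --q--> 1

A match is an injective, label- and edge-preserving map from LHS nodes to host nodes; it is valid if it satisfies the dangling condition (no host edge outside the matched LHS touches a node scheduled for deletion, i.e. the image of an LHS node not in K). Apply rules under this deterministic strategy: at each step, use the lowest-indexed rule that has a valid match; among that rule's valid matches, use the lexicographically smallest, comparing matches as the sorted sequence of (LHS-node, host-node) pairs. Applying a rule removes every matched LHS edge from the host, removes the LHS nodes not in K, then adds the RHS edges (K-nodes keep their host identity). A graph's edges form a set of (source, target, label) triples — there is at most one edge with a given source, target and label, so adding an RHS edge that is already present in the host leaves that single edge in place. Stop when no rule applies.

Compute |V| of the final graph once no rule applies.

Answer: 2

Rewrite trace:
start.  V:6 E:6  edges: 1-p->2 1-q->2 1-p->4 1-q->4 2-q->1 4-q->1
1. fire R0 via {0↦1, 1↦2, 2↦0}  →  V:4 E:3  edges: 1-p->4 1-q->4 4-q->1
2. fire R0 via {0↦1, 1↦4, 2↦3}  →  V:2 E:0  edges: ∅
final graph: no rule applies after step 2
NF nodes: {1:B, 5:D}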